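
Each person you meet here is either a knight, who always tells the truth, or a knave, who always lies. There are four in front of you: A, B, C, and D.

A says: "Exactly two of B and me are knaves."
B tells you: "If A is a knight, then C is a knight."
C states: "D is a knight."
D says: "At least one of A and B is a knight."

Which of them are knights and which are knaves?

A: knave, B: knight, C: knight, D: knight

Consider A. Suppose A is a knight.
Then A's own statement would have to be true, but it can't be — contradiction.
So A is a knave.
With that fixed, B's statement is true, so B is a knight.
With that fixed, D's statement is true, so D is a knight.
With that fixed, C's statement is true, so C is a knight.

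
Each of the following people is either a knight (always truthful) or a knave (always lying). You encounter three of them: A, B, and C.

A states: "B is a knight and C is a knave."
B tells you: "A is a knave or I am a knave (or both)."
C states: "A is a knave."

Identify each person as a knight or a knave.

Consider A. Suppose A is a knight.
Then whichever role B has, B's statement has the wrong truth value — contradiction.
So A is a knave.
With that fixed, B's statement is true, so B is a knight.
With that fixed, C's statement is true, so C is a knight.

A: knave, B: knight, C: knight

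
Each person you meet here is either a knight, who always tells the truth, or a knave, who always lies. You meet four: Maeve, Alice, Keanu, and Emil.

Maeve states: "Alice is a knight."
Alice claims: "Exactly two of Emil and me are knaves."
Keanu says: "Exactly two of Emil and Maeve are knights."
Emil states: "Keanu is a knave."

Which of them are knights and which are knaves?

Maeve: knave, Alice: knave, Keanu: knave, Emil: knight

Consider Maeve. Suppose Maeve is a knight.
Then no assignment of the remaining roles makes every statement match its speaker's type — contradiction.
So Maeve is a knave.
With that fixed, Keanu's statement is false, so Keanu is a knave.
With that fixed, Emil's statement is true, so Emil is a knight.
With that fixed, Alice's statement is false, so Alice is a knave.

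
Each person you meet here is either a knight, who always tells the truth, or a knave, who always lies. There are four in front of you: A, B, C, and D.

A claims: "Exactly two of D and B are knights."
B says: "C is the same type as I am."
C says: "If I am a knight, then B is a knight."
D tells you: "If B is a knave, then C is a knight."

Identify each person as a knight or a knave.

Consider A. Suppose A is a knave.
Then no assignment of the remaining roles makes every statement match its speaker's type — contradiction.
So A is a knight.
Consider B. Suppose B is a knave.
Then A's statement comes out false, contradicting A being a knight.
So B is a knight.
With that fixed, C's statement is true, so C is a knight.
With that fixed, D's statement is true, so D is a knight.

A: knight, B: knight, C: knight, D: knight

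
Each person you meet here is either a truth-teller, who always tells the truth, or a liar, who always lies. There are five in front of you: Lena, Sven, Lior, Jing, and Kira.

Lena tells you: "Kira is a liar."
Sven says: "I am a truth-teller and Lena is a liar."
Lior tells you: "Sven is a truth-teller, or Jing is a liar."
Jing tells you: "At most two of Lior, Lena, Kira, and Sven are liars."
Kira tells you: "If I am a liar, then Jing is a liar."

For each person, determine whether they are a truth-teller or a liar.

Lena: liar, Sven: truth-teller, Lior: truth-teller, Jing: truth-teller, Kira: truth-teller

Consider Lena. Suppose Lena is a truth-teller.
Then no assignment of the remaining roles makes every statement match its speaker's type — contradiction.
So Lena is a liar.
Consider Sven. Suppose Sven is a liar.
Then no assignment of the remaining roles makes every statement match its speaker's type — contradiction.
So Sven is a truth-teller.
With that fixed, Lior's statement is true, so Lior is a truth-teller.
With that fixed, Jing's statement is true, so Jing is a truth-teller.
Consider Kira. Suppose Kira is a liar.
Then Lena's statement comes out true, contradicting Lena being a liar.
So Kira is a truth-teller.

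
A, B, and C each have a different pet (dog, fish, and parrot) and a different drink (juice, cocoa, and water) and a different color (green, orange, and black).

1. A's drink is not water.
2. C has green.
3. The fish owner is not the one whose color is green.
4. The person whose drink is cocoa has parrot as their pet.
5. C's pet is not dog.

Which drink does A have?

juice

Clue 1 rules out water for A's drink.
With clues 1–5, cocoa is impossible for A's drink.
That leaves juice.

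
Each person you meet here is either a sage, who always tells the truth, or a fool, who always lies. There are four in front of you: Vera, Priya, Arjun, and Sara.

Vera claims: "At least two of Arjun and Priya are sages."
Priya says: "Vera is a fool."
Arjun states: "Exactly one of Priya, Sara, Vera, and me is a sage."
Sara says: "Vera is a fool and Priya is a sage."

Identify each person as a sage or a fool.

Consider Vera. Suppose Vera is a sage.
Then no assignment of the remaining roles makes every statement match its speaker's type — contradiction.
So Vera is a fool.
With that fixed, Priya's statement is true, so Priya is a sage.
With that fixed, Sara's statement is true, so Sara is a sage.
With that fixed, Arjun's statement is false, so Arjun is a fool.

Vera: fool, Priya: sage, Arjun: fool, Sara: sage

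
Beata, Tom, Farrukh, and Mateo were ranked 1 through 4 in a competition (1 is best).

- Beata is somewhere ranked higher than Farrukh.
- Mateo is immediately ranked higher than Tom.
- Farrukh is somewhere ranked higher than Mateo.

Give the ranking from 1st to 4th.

From clue 1: Beata is in {1,2,3}.
From clues 1–2: Beata is in {1,3}.
From clues 1–3: Beata → rank 1, Farrukh → rank 2, Mateo → rank 3, Tom → rank 4.

Beata, Farrukh, Mateo, Tom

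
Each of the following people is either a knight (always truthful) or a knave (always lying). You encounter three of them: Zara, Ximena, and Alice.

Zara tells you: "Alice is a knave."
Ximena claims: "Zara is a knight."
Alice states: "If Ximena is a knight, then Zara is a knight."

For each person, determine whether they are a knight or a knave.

Zara: knave, Ximena: knave, Alice: knight

Consider Zara. Suppose Zara is a knight.
Then no assignment of the remaining roles makes every statement match its speaker's type — contradiction.
So Zara is a knave.
With that fixed, Ximena's statement is false, so Ximena is a knave.
With that fixed, Alice's statement is true, so Alice is a knight.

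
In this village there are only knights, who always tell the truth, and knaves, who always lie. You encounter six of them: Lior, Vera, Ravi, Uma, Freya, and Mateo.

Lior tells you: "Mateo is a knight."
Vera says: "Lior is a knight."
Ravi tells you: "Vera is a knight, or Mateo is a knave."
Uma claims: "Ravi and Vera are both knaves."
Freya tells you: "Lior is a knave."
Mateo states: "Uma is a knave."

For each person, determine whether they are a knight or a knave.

Consider Lior. Suppose Lior is a knave.
Then no assignment of the remaining roles makes every statement match its speaker's type — contradiction.
So Lior is a knight.
With that fixed, Vera's statement is true, so Vera is a knight.
With that fixed, Ravi's statement is true, so Ravi is a knight.
With that fixed, Uma's statement is false, so Uma is a knave.
With that fixed, Freya's statement is false, so Freya is a knave.
With that fixed, Mateo's statement is true, so Mateo is a knight.

Lior: knight, Vera: knight, Ravi: knight, Uma: knave, Freya: knave, Mateo: knight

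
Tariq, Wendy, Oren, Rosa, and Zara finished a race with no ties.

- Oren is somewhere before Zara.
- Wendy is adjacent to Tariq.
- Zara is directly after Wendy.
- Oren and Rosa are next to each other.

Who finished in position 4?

With clues 1–3, Oren, Rosa, and Tariq are ruled out for place 4.
With clues 1–4, Zara is ruled out for place 4.
So place 4 is Wendy.

Wendy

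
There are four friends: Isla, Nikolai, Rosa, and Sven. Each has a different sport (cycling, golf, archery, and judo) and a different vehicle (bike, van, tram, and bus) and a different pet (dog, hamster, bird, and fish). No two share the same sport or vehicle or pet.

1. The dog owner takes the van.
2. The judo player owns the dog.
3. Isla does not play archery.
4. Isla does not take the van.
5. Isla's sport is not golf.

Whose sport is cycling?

Isla

With clues 1–5, Nikolai, Rosa, and Sven are impossible for the one with sport cycling.
That leaves Isla.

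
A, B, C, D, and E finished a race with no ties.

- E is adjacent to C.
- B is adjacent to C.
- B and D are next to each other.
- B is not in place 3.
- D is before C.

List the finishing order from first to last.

D, B, C, E, A

From clues 1–2: C is in {2,3,4}.
From clues 1–3: A is in {1,5}.
From clues 1–4: C → place 3.
From clues 1–5: D → place 1, B → place 2, E → place 4, A → place 5.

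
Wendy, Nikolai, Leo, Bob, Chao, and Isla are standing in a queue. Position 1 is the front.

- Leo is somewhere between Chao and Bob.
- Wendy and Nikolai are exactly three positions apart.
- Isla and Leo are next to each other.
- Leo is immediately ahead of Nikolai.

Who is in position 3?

With clues 1–3, Bob, Chao, Nikolai, and Wendy are ruled out for position 3.
With clues 1–4, Leo is ruled out for position 3.
So position 3 is Isla.

Isla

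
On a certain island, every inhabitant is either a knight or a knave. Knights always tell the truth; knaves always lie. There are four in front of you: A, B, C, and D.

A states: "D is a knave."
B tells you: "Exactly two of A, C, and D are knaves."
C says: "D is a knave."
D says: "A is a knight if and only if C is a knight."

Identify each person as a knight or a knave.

Consider A. Suppose A is a knight.
Then no assignment of the remaining roles makes every statement match its speaker's type — contradiction.
So A is a knave.
Consider B. Suppose B is a knave.
Then no assignment of the remaining roles makes every statement match its speaker's type — contradiction.
So B is a knight.
Consider C. Suppose C is a knight.
Then no assignment of the remaining roles makes every statement match its speaker's type — contradiction.
So C is a knave.
With that fixed, D's statement is true, so D is a knight.

A: knave, B: knight, C: knave, D: knight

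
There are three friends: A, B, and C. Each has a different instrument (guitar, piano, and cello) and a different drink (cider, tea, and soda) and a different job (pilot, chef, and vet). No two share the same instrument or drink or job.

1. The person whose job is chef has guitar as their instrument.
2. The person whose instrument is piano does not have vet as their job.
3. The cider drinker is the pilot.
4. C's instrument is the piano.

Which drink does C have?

cider

With clues 1–4, soda and tea are impossible for C's drink.
That leaves cider.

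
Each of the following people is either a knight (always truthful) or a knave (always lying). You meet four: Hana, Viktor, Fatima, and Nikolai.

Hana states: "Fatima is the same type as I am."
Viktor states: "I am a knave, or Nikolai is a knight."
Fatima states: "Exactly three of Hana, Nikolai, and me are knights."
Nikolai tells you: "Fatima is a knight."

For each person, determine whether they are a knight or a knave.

Consider Hana. Suppose Hana is a knave.
Then no assignment of the remaining roles makes every statement match its speaker's type — contradiction.
So Hana is a knight.
Consider Viktor. Suppose Viktor is a knave.
Then Viktor's own statement would have to be false, but it can't be — contradiction.
So Viktor is a knight.
Consider Fatima. Suppose Fatima is a knave.
Then Hana's statement comes out false, contradicting Hana being a knight.
So Fatima is a knight.
With that fixed, Nikolai's statement is true, so Nikolai is a knight.

Hana: knight, Viktor: knight, Fatima: knight, Nikolai: knight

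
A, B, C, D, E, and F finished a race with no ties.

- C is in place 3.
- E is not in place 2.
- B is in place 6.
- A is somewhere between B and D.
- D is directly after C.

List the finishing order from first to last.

From clue 1: C → place 3.
From clues 1–2: E is in {1,4,5,6}.
From clues 1–3: B → place 6.
From clues 1–4: A is in {2,4,5}.
From clues 1–5: E → place 1, F → place 2, D → place 4, A → place 5.

E, F, C, D, A, B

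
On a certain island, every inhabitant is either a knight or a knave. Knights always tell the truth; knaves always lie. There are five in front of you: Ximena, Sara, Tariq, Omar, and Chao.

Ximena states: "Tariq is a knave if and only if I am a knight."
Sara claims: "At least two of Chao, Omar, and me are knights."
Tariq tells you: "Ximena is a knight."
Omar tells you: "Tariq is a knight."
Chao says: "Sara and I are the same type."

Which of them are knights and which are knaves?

Consider Ximena. Suppose Ximena is a knight.
Then no assignment of the remaining roles makes every statement match its speaker's type — contradiction.
So Ximena is a knave.
With that fixed, Tariq's statement is false, so Tariq is a knave.
With that fixed, Omar's statement is false, so Omar is a knave.
Consider Sara. Suppose Sara is a knave.
Then whichever role Chao has, Chao's statement has the wrong truth value — contradiction.
So Sara is a knight.
Consider Chao. Suppose Chao is a knave.
Then Sara's statement comes out false, contradicting Sara being a knight.
So Chao is a knight.

Ximena: knave, Sara: knight, Tariq: knave, Omar: knave, Chao: knight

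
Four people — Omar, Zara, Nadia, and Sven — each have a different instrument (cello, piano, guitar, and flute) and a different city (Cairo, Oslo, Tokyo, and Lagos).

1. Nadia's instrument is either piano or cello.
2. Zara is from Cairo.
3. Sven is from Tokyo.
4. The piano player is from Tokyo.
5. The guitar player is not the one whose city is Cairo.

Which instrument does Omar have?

With clues 1–4, cello and piano are impossible for Omar's instrument.
With clues 1–5, flute is impossible for Omar's instrument.
That leaves guitar.

guitar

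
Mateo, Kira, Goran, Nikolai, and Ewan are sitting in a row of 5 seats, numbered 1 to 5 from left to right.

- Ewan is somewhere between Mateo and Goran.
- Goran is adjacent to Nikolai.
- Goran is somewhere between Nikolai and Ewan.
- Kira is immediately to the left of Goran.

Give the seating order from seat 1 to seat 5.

From clue 1: Ewan is in {2,3,4}.
From clues 1–3: Goran is in {2,3,4}.
From clues 1–4: Mateo → seat 1, Ewan → seat 2, Kira → seat 3, Goran → seat 4, Nikolai → seat 5.

Mateo, Ewan, Kira, Goran, Nikolai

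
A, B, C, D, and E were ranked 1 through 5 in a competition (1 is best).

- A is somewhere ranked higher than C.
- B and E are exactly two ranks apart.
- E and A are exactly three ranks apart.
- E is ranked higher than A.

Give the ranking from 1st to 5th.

E, D, B, A, C

From clue 1: A is in {1,2,3,4}.
From clues 1–3: B is in {2,3}.
From clues 1–4: E → rank 1, D → rank 2, B → rank 3, A → rank 4, C → rank 5.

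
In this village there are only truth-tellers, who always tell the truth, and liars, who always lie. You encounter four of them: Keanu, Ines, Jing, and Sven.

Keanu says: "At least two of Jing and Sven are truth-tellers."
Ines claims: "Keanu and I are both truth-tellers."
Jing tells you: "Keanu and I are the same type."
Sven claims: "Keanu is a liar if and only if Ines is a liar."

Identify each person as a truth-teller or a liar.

Consider Keanu. Suppose Keanu is a liar.
Then whichever role Jing has, Jing's statement has the wrong truth value — contradiction.
So Keanu is a truth-teller.
Consider Ines. Suppose Ines is a liar.
Then no assignment of the remaining roles makes every statement match its speaker's type — contradiction.
So Ines is a truth-teller.
With that fixed, Sven's statement is true, so Sven is a truth-teller.
Consider Jing. Suppose Jing is a liar.
Then Keanu's statement comes out false, contradicting Keanu being a truth-teller.
So Jing is a truth-teller.

Keanu: truth-teller, Ines: truth-teller, Jing: truth-teller, Sven: truth-teller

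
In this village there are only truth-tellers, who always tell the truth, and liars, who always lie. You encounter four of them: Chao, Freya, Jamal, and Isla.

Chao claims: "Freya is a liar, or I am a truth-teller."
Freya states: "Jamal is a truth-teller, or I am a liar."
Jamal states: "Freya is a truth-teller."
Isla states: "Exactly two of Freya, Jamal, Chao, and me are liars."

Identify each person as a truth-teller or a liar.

Consider Chao. Suppose Chao is a liar.
Then no assignment of the remaining roles makes every statement match its speaker's type — contradiction.
So Chao is a truth-teller.
Consider Freya. Suppose Freya is a liar.
Then Freya's own statement would have to be false, but it can't be — contradiction.
So Freya is a truth-teller.
With that fixed, Jamal's statement is true, so Jamal is a truth-teller.
With that fixed, Isla's statement is false, so Isla is a liar.

Chao: truth-teller, Freya: truth-teller, Jamal: truth-teller, Isla: liar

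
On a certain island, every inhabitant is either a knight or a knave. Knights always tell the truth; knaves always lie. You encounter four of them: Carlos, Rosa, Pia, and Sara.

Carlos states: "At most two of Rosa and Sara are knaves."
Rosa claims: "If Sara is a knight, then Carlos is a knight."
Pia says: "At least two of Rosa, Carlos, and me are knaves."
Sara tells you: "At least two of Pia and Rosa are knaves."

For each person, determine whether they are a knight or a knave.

Regardless of anyone's role, Carlos's statement is true, so Carlos is a knight.
With that fixed, Rosa's statement is true, so Rosa is a knight.
With that fixed, Pia's statement is false, so Pia is a knave.
With that fixed, Sara's statement is false, so Sara is a knave.

Carlos: knight, Rosa: knight, Pia: knave, Sara: knave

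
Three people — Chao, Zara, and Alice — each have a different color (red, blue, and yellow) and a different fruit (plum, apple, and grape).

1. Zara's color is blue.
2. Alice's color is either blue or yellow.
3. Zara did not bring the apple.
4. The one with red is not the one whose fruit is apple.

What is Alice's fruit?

apple

With clues 1–4, grape and plum are impossible for Alice's fruit.
That leaves apple.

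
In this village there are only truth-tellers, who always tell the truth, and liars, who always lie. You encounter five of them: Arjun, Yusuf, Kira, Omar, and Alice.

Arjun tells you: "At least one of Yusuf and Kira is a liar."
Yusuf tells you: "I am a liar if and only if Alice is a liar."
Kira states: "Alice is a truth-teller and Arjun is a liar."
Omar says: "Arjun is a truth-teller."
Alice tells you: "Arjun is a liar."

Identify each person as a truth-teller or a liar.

Consider Arjun. Suppose Arjun is a truth-teller.
Then no assignment of the remaining roles makes every statement match its speaker's type — contradiction.
So Arjun is a liar.
With that fixed, Omar's statement is false, so Omar is a liar.
With that fixed, Alice's statement is true, so Alice is a truth-teller.
With that fixed, Kira's statement is true, so Kira is a truth-teller.
Consider Yusuf. Suppose Yusuf is a liar.
Then Arjun's statement comes out true, contradicting Arjun being a liar.
So Yusuf is a truth-teller.

Arjun: liar, Yusuf: truth-teller, Kira: truth-teller, Omar: liar, Alice: truth-teller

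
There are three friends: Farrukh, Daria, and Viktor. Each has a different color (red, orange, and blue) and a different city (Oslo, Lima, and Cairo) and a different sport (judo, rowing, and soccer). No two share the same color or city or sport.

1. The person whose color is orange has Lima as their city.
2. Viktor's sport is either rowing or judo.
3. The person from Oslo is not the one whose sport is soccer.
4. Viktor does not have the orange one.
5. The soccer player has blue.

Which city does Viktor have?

With clues 1–4, Lima is impossible for Viktor's city.
With clues 1–5, Cairo is impossible for Viktor's city.
That leaves Oslo.

Oslo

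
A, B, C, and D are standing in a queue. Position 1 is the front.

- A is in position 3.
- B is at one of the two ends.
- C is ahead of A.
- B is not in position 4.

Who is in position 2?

With clue 1, A is ruled out for position 2.
With clues 1–2, B is ruled out for position 2.
With clues 1–4, D is ruled out for position 2.
So position 2 is C.

C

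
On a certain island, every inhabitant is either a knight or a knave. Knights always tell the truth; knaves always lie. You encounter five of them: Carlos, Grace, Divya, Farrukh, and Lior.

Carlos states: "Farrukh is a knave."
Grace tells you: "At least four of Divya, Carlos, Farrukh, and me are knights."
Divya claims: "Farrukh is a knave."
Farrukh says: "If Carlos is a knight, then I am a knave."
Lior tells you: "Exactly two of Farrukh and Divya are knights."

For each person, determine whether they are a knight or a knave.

Consider Carlos. Suppose Carlos is a knight.
Then whichever role Farrukh has, Farrukh's statement has the wrong truth value — contradiction.
So Carlos is a knave.
With that fixed, Grace's statement is false, so Grace is a knave.
With that fixed, Farrukh's statement is true, so Farrukh is a knight.
With that fixed, Divya's statement is false, so Divya is a knave.
With that fixed, Lior's statement is false, so Lior is a knave.

Carlos: knave, Grace: knave, Divya: knave, Farrukh: knight, Lior: knave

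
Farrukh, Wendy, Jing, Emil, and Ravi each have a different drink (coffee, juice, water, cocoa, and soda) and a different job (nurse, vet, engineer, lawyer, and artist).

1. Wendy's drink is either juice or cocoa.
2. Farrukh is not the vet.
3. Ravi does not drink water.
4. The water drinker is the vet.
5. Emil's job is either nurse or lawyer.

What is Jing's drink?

water

With clues 1–5, cocoa, coffee, juice, and soda are impossible for Jing's drink.
That leaves water.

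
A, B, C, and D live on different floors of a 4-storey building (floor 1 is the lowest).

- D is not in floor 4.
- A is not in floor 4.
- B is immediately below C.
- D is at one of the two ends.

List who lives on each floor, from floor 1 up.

D, A, B, C

From clue 1: D is in {1,2,3}.
From clues 1–2: A is in {1,2,3}.
From clues 1–3: B → floor 3, C → floor 4.
From clues 1–4: D → floor 1, A → floor 2.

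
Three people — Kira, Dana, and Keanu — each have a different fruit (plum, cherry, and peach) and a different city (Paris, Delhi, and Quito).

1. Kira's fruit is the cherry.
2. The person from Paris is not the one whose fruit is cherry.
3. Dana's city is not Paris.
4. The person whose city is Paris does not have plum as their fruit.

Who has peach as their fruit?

Keanu

Clue 1 rules out Kira for the one with fruit peach.
With clues 1–4, Dana is impossible for the one with fruit peach.
That leaves Keanu.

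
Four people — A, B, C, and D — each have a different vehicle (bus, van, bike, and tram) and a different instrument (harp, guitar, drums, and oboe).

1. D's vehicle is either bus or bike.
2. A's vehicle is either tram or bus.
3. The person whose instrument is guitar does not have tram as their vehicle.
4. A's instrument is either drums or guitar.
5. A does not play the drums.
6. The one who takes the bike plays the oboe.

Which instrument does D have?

With clues 1–5, guitar is impossible for D's instrument.
With clues 1–6, drums and harp are impossible for D's instrument.
That leaves oboe.

oboe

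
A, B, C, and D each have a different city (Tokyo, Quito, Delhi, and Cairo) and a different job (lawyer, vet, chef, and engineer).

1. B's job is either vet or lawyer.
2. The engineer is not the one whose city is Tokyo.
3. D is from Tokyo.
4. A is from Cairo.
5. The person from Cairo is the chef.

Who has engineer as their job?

C

Clue 1 rules out B for the one with job engineer.
With clues 1–3, D is impossible for the one with job engineer.
With clues 1–5, A is impossible for the one with job engineer.
That leaves C.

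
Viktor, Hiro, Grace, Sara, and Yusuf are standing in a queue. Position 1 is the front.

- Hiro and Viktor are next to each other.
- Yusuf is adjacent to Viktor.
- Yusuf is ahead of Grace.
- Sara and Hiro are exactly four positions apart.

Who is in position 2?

With clues 1–3, Grace and Sara are ruled out for position 2.
With clues 1–4, Hiro and Yusuf are ruled out for position 2.
So position 2 is Viktor.

Viktor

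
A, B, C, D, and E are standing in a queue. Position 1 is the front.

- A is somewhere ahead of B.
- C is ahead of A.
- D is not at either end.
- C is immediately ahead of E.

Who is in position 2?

E

With clues 1–2, B is ruled out for position 2.
With clues 1–4, A, C, and D are ruled out for position 2.
So position 2 is E.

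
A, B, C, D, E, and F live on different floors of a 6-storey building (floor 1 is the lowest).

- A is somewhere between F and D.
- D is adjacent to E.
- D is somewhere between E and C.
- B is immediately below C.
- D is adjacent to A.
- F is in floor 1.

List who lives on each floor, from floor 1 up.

F, B, C, A, D, E

From clue 1: A is in {2,3,4,5}.
From clues 1–5: A is in {3,4}.
From clues 1–6: F → floor 1, B → floor 2, C → floor 3, A → floor 4, D → floor 5, E → floor 6.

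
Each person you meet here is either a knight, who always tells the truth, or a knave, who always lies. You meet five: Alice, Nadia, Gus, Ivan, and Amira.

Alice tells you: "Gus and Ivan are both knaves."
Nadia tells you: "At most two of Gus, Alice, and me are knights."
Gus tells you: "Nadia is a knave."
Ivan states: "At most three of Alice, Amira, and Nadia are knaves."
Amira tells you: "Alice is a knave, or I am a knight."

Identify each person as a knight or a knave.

Regardless of anyone's role, Ivan's statement is true, so Ivan is a knight.
With that fixed, Alice's statement is false, so Alice is a knave.
With that fixed, Nadia's statement is true, so Nadia is a knight.
With that fixed, Gus's statement is false, so Gus is a knave.
With that fixed, Amira's statement is true, so Amira is a knight.

Alice: knave, Nadia: knight, Gus: knave, Ivan: knight, Amira: knight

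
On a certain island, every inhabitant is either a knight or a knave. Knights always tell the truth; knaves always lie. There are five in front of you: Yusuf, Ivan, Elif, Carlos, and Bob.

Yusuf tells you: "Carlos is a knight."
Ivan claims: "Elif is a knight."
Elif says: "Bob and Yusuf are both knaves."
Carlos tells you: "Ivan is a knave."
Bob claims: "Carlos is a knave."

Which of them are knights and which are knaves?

Consider Yusuf. Suppose Yusuf is a knave.
Then no assignment of the remaining roles makes every statement match its speaker's type — contradiction.
So Yusuf is a knight.
With that fixed, Elif's statement is false, so Elif is a knave.
With that fixed, Ivan's statement is false, so Ivan is a knave.
With that fixed, Carlos's statement is true, so Carlos is a knight.
With that fixed, Bob's statement is false, so Bob is a knave.

Yusuf: knight, Ivan: knave, Elif: knave, Carlos: knight, Bob: knave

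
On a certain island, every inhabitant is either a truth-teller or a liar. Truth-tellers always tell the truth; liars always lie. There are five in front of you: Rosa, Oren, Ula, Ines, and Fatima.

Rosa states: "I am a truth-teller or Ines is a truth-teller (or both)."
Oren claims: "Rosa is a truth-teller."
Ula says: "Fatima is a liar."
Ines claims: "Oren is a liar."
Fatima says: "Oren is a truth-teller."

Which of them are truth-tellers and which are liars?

Rosa: truth-teller, Oren: truth-teller, Ula: liar, Ines: liar, Fatima: truth-teller

Consider Rosa. Suppose Rosa is a liar.
Then no assignment of the remaining roles makes every statement match its speaker's type — contradiction.
So Rosa is a truth-teller.
With that fixed, Oren's statement is true, so Oren is a truth-teller.
With that fixed, Ines's statement is false, so Ines is a liar.
With that fixed, Fatima's statement is true, so Fatima is a truth-teller.
With that fixed, Ula's statement is false, so Ula is a liar.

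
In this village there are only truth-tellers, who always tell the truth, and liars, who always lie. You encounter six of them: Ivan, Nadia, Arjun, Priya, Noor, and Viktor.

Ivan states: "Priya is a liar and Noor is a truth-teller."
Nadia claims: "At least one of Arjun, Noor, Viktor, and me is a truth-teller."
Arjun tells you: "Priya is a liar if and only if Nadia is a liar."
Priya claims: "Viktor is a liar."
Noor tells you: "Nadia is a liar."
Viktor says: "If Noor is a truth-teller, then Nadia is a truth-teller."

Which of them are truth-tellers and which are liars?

Consider Ivan. Suppose Ivan is a truth-teller.
Then no assignment of the remaining roles makes every statement match its speaker's type — contradiction.
So Ivan is a liar.
Consider Nadia. Suppose Nadia is a liar.
Then no assignment of the remaining roles makes every statement match its speaker's type — contradiction.
So Nadia is a truth-teller.
With that fixed, Noor's statement is false, so Noor is a liar.
With that fixed, Viktor's statement is true, so Viktor is a truth-teller.
With that fixed, Priya's statement is false, so Priya is a liar.
With that fixed, Arjun's statement is false, so Arjun is a liar.

Ivan: liar, Nadia: truth-teller, Arjun: liar, Priya: liar, Noor: liar, Viktor: truth-teller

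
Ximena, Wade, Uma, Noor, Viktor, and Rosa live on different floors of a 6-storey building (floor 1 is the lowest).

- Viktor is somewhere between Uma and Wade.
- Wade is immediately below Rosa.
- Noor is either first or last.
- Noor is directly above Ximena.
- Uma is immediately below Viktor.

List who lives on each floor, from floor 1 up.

From clue 1: Viktor is in {2,3,4,5}.
From clues 1–3: Noor is in {1,6}.
From clues 1–4: Ximena → floor 5, Noor → floor 6.
From clues 1–5: Uma → floor 1, Viktor → floor 2, Wade → floor 3, Rosa → floor 4.

Uma, Viktor, Wade, Rosa, Ximena, Noor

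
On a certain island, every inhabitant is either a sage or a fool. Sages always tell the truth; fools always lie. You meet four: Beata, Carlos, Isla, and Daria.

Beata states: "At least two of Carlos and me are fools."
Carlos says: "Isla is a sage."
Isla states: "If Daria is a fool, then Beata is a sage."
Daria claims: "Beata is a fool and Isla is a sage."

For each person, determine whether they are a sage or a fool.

Beata: fool, Carlos: sage, Isla: sage, Daria: sage

Consider Beata. Suppose Beata is a sage.
Then Beata's own statement would have to be true, but it can't be — contradiction.
So Beata is a fool.
Consider Carlos. Suppose Carlos is a fool.
Then Beata's statement comes out true, contradicting Beata being a fool.
So Carlos is a sage.
Consider Isla. Suppose Isla is a fool.
Then Carlos's statement comes out false, contradicting Carlos being a sage.
So Isla is a sage.
With that fixed, Daria's statement is true, so Daria is a sage.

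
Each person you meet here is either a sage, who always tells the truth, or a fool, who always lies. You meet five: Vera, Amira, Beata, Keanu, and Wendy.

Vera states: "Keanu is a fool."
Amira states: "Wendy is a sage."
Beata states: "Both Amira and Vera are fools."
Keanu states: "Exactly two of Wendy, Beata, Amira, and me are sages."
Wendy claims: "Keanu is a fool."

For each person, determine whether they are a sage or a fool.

Vera: fool, Amira: fool, Beata: sage, Keanu: sage, Wendy: fool

Consider Vera. Suppose Vera is a sage.
Then no assignment of the remaining roles makes every statement match its speaker's type — contradiction.
So Vera is a fool.
Consider Amira. Suppose Amira is a sage.
Then no assignment of the remaining roles makes every statement match its speaker's type — contradiction.
So Amira is a fool.
With that fixed, Beata's statement is true, so Beata is a sage.
Consider Keanu. Suppose Keanu is a fool.
Then Vera's statement comes out true, contradicting Vera being a fool.
So Keanu is a sage.
With that fixed, Wendy's statement is false, so Wendy is a fool.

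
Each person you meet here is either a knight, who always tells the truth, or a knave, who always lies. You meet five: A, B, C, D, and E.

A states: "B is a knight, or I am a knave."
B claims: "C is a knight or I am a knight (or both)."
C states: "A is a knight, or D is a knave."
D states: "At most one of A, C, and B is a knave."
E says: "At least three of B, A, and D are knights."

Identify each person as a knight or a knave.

Consider A. Suppose A is a knave.
Then A's own statement would have to be false, but it can't be — contradiction.
So A is a knight.
With that fixed, C's statement is true, so C is a knight.
With that fixed, D's statement is true, so D is a knight.
With that fixed, B's statement is true, so B is a knight.
With that fixed, E's statement is true, so E is a knight.

A: knight, B: knight, C: knight, D: knight, E: knight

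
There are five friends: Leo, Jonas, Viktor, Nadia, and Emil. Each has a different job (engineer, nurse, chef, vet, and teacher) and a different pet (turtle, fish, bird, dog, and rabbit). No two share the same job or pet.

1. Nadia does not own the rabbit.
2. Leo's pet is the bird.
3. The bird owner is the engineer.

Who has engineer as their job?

With clues 1–3, Emil, Jonas, Nadia, and Viktor are impossible for the one with job engineer.
That leaves Leo.

Leo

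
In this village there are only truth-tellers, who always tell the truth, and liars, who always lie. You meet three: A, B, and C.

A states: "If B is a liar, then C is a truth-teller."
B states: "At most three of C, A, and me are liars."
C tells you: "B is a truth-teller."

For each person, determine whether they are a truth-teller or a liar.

Regardless of anyone's role, B's statement is true, so B is a truth-teller.
With that fixed, C's statement is true, so C is a truth-teller.
With that fixed, A's statement is true, so A is a truth-teller.

A: truth-teller, B: truth-teller, C: truth-teller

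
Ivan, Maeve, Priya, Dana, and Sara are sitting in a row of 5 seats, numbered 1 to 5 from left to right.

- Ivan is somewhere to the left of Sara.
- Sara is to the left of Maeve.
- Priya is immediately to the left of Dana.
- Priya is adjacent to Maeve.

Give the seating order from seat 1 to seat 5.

Ivan, Sara, Maeve, Priya, Dana

From clue 1: Ivan is in {1,2,3,4}.
From clues 1–2: Ivan is in {1,2,3}.
From clues 1–3: Ivan is in {1,3}.
From clues 1–4: Ivan → seat 1, Sara → seat 2, Maeve → seat 3, Priya → seat 4, Dana → seat 5.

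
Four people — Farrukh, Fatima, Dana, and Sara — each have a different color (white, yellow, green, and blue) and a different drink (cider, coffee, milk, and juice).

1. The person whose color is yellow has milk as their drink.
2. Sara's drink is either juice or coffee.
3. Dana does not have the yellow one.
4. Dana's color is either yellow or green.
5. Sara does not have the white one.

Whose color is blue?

With clues 1–4, Dana is impossible for the one with color blue.
With clues 1–5, Farrukh and Fatima are impossible for the one with color blue.
That leaves Sara.

Sara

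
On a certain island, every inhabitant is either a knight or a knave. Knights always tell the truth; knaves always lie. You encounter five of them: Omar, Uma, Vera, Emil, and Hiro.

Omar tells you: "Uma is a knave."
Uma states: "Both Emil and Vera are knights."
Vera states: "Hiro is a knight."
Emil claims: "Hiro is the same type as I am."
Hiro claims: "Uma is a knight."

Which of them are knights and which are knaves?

Consider Omar. Suppose Omar is a knight.
Then no assignment of the remaining roles makes every statement match its speaker's type — contradiction.
So Omar is a knave.
Consider Uma. Suppose Uma is a knave.
Then Omar's statement comes out true, contradicting Omar being a knave.
So Uma is a knight.
With that fixed, Hiro's statement is true, so Hiro is a knight.
With that fixed, Vera's statement is true, so Vera is a knight.
Consider Emil. Suppose Emil is a knave.
Then Uma's statement comes out false, contradicting Uma being a knight.
So Emil is a knight.

Omar: knave, Uma: knight, Vera: knight, Emil: knight, Hiro: knight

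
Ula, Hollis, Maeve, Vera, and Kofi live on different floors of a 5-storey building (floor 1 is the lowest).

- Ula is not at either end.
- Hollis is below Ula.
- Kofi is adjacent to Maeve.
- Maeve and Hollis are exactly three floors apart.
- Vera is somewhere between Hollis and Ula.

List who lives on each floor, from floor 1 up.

Hollis, Vera, Ula, Maeve, Kofi

From clue 1: Ula is in {2,3,4}.
From clues 1–4: Ula is in {2,3}.
From clues 1–5: Hollis → floor 1, Vera → floor 2, Ula → floor 3, Maeve → floor 4, Kofi → floor 5.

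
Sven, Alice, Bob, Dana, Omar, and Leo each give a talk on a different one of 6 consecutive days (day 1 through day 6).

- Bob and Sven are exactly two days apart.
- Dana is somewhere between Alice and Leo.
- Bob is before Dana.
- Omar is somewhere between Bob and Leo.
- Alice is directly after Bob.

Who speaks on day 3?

Sven

With clues 1–4, Alice and Leo are ruled out for day 3.
With clues 1–5, Bob, Dana, and Omar are ruled out for day 3.
So day 3 is Sven.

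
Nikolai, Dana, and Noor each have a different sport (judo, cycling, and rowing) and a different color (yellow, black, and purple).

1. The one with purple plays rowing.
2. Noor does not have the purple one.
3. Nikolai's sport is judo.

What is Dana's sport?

With clues 1–3, cycling and judo are impossible for Dana's sport.
That leaves rowing.

rowing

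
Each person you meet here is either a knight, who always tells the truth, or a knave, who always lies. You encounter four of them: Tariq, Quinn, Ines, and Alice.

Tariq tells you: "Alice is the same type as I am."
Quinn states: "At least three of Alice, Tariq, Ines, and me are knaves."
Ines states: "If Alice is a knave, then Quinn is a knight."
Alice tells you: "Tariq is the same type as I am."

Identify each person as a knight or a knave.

Tariq: knight, Quinn: knave, Ines: knight, Alice: knight

Consider Tariq. Suppose Tariq is a knave.
Then whichever role Alice has, Alice's statement has the wrong truth value — contradiction.
So Tariq is a knight.
Consider Quinn. Suppose Quinn is a knight.
Then Quinn's own statement would have to be true, but it can't be — contradiction.
So Quinn is a knave.
Consider Ines. Suppose Ines is a knave.
Then no assignment of the remaining roles makes every statement match its speaker's type — contradiction.
So Ines is a knight.
Consider Alice. Suppose Alice is a knave.
Then Tariq's statement comes out false, contradicting Tariq being a knight.
So Alice is a knight.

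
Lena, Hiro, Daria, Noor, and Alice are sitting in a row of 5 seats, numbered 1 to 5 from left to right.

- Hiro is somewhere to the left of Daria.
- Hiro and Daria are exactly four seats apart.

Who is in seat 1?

With clue 1, Daria is ruled out for seat 1.
With clues 1–2, Alice, Lena, and Noor are ruled out for seat 1.
So seat 1 is Hiro.

Hiro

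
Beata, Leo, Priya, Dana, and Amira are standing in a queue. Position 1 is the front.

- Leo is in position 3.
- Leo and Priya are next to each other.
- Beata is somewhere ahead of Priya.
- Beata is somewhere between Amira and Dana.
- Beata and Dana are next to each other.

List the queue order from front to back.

From clue 1: Leo → position 3.
From clues 1–2: Priya is in {2,4}.
From clues 1–3: Beata is in {1,2}.
From clues 1–4: Beata → position 2, Priya → position 4.
From clues 1–5: Dana → position 1, Amira → position 5.

Dana, Beata, Leo, Priya, Amira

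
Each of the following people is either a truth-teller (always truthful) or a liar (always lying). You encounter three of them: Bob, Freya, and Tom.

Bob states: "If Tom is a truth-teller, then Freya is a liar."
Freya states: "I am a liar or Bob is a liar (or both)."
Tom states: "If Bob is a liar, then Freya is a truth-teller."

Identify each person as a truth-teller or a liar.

Consider Bob. Suppose Bob is a truth-teller.
Then whichever role Freya has, Freya's statement has the wrong truth value — contradiction.
So Bob is a liar.
With that fixed, Freya's statement is true, so Freya is a truth-teller.
With that fixed, Tom's statement is true, so Tom is a truth-teller.

Bob: liar, Freya: truth-teller, Tom: truth-teller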